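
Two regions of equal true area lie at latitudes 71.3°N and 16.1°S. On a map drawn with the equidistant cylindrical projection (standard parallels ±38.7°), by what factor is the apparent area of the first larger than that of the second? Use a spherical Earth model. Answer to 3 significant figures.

3.00

The equidistant cylindrical projection with φ₀ = 38.7° has h = 1 (meridians true) and k = cos φ₀ / cos φ along parallels.
Areal scale at 71.3°: h·k = 1.000 × 2.434 = 2.434.
Areal scale at 16.1°: h·k = 1.000 × 0.8123 = 0.8123.
Ratio = 2.434/0.8123 ≈ 3.00.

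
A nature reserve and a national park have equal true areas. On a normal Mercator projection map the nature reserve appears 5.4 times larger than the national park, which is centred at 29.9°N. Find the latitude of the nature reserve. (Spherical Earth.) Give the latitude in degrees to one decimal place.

Mercator areal scale is sec²φ, so apparent-area ratio = sec²φ₁ / sec²φ₂ = cos²φ₂ / cos²φ₁.
cos²φ₂ / cos²φ₁ = 5.4  ⇒  cos φ₁ = cos 29.9° / √5.4 = 0.8669/2.324 = 0.3731.
φ₁ = arccos(0.3731) ≈ 68.1°.

68.1°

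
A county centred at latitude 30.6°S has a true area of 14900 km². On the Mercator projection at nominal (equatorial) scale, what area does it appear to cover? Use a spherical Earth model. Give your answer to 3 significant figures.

The Mercator projection is conformal; its linear scale factor is the same in every direction and equals sec φ = 1/cos φ.
Areal scale = k² = sec²φ = 1/cos²(30.6°) = 1/0.8607² = 1.350.
Apparent area = 14900 × 1.350 ≈ 20100 km².

20100 km²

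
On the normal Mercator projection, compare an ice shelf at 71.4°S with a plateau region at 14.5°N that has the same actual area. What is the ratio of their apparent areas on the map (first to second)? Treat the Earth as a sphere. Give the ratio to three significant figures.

Mercator areal scale is sec²φ.
At 71.4°: sec²(71.4°) = 1/0.3190² = 9.829.
At 14.5°: sec²(14.5°) = 1/0.9681² = 1.067.
Ratio = 9.829/1.067 = cos²(14.5°)/cos²(71.4°) ≈ 9.21.

9.21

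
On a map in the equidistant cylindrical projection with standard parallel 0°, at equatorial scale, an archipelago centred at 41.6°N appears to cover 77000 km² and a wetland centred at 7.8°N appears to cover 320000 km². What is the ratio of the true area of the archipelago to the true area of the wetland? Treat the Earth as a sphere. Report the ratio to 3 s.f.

0.182

On the plate carrée, areal scale = h·k = 1 × sec φ, so true area = apparent × cos φ.
True area of archipelago: 77000 × cos(41.6°) = 77000 × 0.7478 = 57580 km².
True area of wetland: 320000 × cos(7.8°) = 320000 × 0.9907 = 317000 km².
Ratio = 57580 / 317000 ≈ 0.182.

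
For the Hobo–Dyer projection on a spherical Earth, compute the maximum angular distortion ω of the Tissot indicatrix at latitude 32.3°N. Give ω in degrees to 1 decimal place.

The Hobo–Dyer projection is cylindrical equal-area with φ₀ = 37.5°. A cylindrical equal-area projection with standard parallel φ₀ has meridian scale h = cos φ / cos φ₀ and parallel scale k = cos φ₀ / cos φ (so areas are preserved, h·k = 1).
At 32.3°: h = 1.065, k = 0.9386; principal scales a = 1.065, b = 0.9386.
sin(ω/2) = (a − b)/(a + b) = 0.1268/2.004 = 0.06329, so ω = 2 arcsin(0.06329) ≈ 7.3°.

7.3°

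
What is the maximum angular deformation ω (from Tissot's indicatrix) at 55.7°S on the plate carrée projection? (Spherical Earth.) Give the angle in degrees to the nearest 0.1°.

32.4°

Plate carrée maps x = Rλ, y = Rφ. The meridian scale is h = 1 and the parallel scale is k = 1/cos φ = sec φ.
At 55.7°: h = 1.000, k = 1.775; principal scales a = 1.775, b = 1.000.
sin(ω/2) = (a − b)/(a + b) = 0.7745/2.775 = 0.2792, so ω = 2 arcsin(0.2792) ≈ 32.4°.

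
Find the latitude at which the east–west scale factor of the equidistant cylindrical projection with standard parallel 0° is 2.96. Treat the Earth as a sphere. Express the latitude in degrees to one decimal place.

Plate carrée: h = 1, k = sec φ along parallels.
sec φ = 2.96  ⇒  cos φ = 0.3378  ⇒  φ ≈ 70.3°.

70.3°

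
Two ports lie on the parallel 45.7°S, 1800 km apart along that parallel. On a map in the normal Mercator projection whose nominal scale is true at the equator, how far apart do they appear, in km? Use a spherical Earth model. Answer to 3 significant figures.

2580 km

Mercator is conformal, so the point scale is isotropic: h = k = sec φ = 1/cos φ.
Along the parallel, k = sec 45.7° = 1/0.6984 = 1.432.
Map distance = 1800 × 1.432 ≈ 2580 km.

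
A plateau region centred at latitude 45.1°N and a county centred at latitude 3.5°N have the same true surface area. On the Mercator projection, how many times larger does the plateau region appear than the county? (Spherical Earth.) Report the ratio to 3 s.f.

2.00

Mercator areal scale is sec²φ.
At 45.1°: sec²(45.1°) = 1/0.7059² = 2.007.
At 3.5°: sec²(3.5°) = 1/0.9981² = 1.004.
Ratio = 2.007/1.004 = cos²(3.5°)/cos²(45.1°) ≈ 2.00.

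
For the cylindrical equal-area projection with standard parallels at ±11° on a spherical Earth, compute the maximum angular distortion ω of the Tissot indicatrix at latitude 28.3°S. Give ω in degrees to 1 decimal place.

For cylindrical equal-area with standard parallel φ₀, h = cos φ / cos φ₀ and k = cos φ₀ / cos φ, so h·k = 1.
At 28.3°: h = 0.8970, k = 1.115; principal scales a = 1.115, b = 0.8970.
sin(ω/2) = (a − b)/(a + b) = 0.2179/2.012 = 0.1083, so ω = 2 arcsin(0.1083) ≈ 12.4°.

12.4°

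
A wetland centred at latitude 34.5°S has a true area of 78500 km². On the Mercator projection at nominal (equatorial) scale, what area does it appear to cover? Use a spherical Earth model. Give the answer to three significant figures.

116000 km²

The Mercator projection is conformal; its linear scale factor is the same in every direction and equals sec φ = 1/cos φ.
Areal scale = k² = sec²φ = 1/cos²(34.5°) = 1/0.8241² = 1.472.
Apparent area = 78500 × 1.472 ≈ 116000 km².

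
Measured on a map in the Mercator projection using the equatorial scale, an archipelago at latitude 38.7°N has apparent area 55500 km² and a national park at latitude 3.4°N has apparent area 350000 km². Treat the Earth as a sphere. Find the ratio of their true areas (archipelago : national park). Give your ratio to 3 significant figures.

0.0969

Since Mercator area scale is 1/cos²φ, the true area equals the apparent area multiplied by cos²φ.
True area of archipelago: 55500 × cos²(38.7°) = 55500 × 0.6091 = 33800 km².
True area of national park: 350000 × cos²(3.4°) = 350000 × 0.9965 = 348800 km².
Ratio = 33800 / 348800 ≈ 0.0969.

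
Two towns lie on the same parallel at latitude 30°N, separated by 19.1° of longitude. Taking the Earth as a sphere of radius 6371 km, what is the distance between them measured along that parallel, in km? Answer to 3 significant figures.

Arc length along a parallel = R cos φ · Δλ (with Δλ in radians).
= 6371 × cos 30° × (19.1° × π/180) = 6371 × 0.8660 × 0.3334 ≈ 1840 km.

1840 km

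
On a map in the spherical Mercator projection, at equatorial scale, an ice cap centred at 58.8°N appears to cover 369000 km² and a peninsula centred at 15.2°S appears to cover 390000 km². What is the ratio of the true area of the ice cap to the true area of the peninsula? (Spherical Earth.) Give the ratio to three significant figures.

0.273

Since Mercator area scale is 1/cos²φ, the true area equals the apparent area multiplied by cos²φ.
True area of ice cap: 369000 × cos²(58.8°) = 369000 × 0.2684 = 99020 km².
True area of peninsula: 390000 × cos²(15.2°) = 390000 × 0.9313 = 363200 km².
Ratio = 99020 / 363200 ≈ 0.273.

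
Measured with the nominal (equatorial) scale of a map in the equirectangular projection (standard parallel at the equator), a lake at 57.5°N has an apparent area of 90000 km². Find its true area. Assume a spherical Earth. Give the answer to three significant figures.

48400 km²

In the plate carrée (x = Rλ, y = Rφ), meridians are true-scale (h = 1) and parallels are stretched by k = sec φ.
Areal scale = h·k = 1 × sec φ; at 57.5°, h = 1.000, k = 1.861, so h·k = 1.861.
True area = apparent / (areal scale) = 90000 / 1.861 ≈ 48400 km².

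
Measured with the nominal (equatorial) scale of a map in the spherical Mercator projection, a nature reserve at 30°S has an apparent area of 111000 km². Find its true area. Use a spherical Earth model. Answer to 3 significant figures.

For Mercator, h = k = sec φ (a conformal cylindrical projection has a single point scale, 1/cos φ).
Areal scale = k² = sec²φ = 1/cos²(30°) = 1/0.8660² = 1.333.
True area = apparent / (areal scale) = 111000 / 1.333 ≈ 83200 km².

83200 km²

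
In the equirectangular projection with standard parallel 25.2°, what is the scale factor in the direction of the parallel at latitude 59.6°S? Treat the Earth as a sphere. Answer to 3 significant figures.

With standard parallel φ₀ = 25.2°, the equirectangular projection gives x = Rλ cos φ₀, y = Rφ, so h = 1 and k = cos 25.2° / cos φ.
k = cos 25.2° / cos 59.6° = 0.9048/0.5060 = 1.788.

1.79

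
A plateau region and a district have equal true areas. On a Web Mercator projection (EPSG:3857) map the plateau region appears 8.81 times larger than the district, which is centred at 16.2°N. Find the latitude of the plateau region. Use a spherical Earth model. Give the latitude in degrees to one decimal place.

71.1°

Mercator areal scale is sec²φ, so apparent-area ratio = sec²φ₁ / sec²φ₂ = cos²φ₂ / cos²φ₁.
cos²φ₂ / cos²φ₁ = 8.81  ⇒  cos φ₁ = cos 16.2° / √8.81 = 0.9603/2.968 = 0.3235.
φ₁ = arccos(0.3235) ≈ 71.1°.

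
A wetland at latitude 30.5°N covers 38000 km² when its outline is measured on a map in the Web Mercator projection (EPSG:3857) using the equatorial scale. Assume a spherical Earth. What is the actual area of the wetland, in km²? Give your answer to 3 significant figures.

28200 km²

Mercator is conformal, so the point scale is isotropic: h = k = sec φ = 1/cos φ.
Areal scale = k² = sec²φ = 1/cos²(30.5°) = 1/0.8616² = 1.347.
True area = apparent / (areal scale) = 38000 / 1.347 ≈ 28200 km².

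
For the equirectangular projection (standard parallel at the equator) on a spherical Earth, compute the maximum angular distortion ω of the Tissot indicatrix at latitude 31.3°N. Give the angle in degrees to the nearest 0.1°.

In the plate carrée (x = Rλ, y = Rφ), meridians are true-scale (h = 1) and parallels are stretched by k = sec φ.
At 31.3°: h = 1.000, k = 1.170; principal scales a = 1.170, b = 1.000.
sin(ω/2) = (a − b)/(a + b) = 0.1703/2.170 = 0.07848, so ω = 2 arcsin(0.07848) ≈ 9.0°.

9.0°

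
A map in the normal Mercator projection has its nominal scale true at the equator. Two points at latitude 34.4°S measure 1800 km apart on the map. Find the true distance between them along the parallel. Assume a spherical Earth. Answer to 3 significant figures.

1490 km

Mercator is conformal, so the point scale is isotropic: h = k = sec φ = 1/cos φ.
Along the parallel at 34.4°, map distances are exaggerated by k = sec 34.4° = 1.212.
True distance = 1800 / 1.212 = 1800 × cos 34.4° ≈ 1490 km.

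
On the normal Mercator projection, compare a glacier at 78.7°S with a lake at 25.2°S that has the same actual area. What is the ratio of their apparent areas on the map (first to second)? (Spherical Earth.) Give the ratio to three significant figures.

21.3

Mercator is conformal with k = sec φ, so areal scale = k² = sec²φ.
At 78.7°: sec²(78.7°) = 1/0.1959² = 26.05.
At 25.2°: sec²(25.2°) = 1/0.9048² = 1.221.
Ratio = 26.05/1.221 = cos²(25.2°)/cos²(78.7°) ≈ 21.3.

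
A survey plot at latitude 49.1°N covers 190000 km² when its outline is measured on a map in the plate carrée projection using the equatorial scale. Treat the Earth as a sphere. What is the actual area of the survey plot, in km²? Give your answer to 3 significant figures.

124000 km²

In the plate carrée (x = Rλ, y = Rφ), meridians are true-scale (h = 1) and parallels are stretched by k = sec φ.
Areal scale = h·k = 1 × sec φ; at 49.1°, h = 1.000, k = 1.527, so h·k = 1.527.
True area = apparent / (areal scale) = 190000 / 1.527 ≈ 124000 km².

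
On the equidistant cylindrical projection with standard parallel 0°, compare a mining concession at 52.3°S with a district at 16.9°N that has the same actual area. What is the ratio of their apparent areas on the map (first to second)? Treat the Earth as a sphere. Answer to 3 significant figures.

1.56

In the plate carrée (x = Rλ, y = Rφ), meridians are true-scale (h = 1) and parallels are stretched by k = sec φ.
Areal scale at 52.3°: h·k = 1.000 × 1.635 = 1.635.
Areal scale at 16.9°: h·k = 1.000 × 1.045 = 1.045.
Ratio = 1.635/1.045 ≈ 1.56.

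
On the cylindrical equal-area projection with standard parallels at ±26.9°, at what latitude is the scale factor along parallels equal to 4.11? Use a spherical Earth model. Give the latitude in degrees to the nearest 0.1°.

77.5°

A cylindrical equal-area projection with standard parallel φ₀ has meridian scale h = cos φ / cos φ₀ and parallel scale k = cos φ₀ / cos φ (so areas are preserved, h·k = 1).
k = cos φ₀ / cos φ = 4.11  ⇒  cos φ = cos 26.9° / 4.11 = 0.2170.
φ = arccos(0.2170) ≈ 77.5°.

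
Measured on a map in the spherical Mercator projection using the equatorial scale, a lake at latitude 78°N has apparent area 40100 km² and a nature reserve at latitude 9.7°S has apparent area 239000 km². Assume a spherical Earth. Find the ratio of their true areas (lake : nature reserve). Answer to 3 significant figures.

0.00746

On Mercator the areal scale is sec²φ, so true area = apparent × cos²φ.
True area of lake: 40100 × cos²(78°) = 40100 × 0.04323 = 1733 km².
True area of nature reserve: 239000 × cos²(9.7°) = 239000 × 0.9716 = 232200 km².
Ratio = 1733 / 232200 ≈ 0.00746.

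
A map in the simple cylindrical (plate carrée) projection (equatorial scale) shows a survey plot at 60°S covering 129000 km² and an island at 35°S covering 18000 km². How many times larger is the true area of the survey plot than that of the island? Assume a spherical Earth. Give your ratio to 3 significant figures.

4.37

On the plate carrée, areal scale = h·k = 1 × sec φ, so true area = apparent × cos φ.
True area of survey plot: 129000 × cos(60°) = 129000 × 0.5000 = 64500 km².
True area of island: 18000 × cos(35°) = 18000 × 0.8192 = 14740 km².
Ratio = 64500 / 14740 ≈ 4.37.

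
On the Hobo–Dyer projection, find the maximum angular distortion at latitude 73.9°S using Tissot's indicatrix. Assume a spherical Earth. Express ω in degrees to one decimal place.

102.9°

The Hobo–Dyer projection is cylindrical equal-area with φ₀ = 37.5°. Cylindrical equal-area (φ₀ = 37.5°): h = cos φ / cos 37.5° along meridians, k = cos 37.5° / cos φ along parallels; h·k = 1.
At 73.9°: h = 0.3495, k = 2.861; principal scales a = 2.861, b = 0.3495.
sin(ω/2) = (a − b)/(a + b) = 2.511/3.210 = 0.7822, so ω = 2 arcsin(0.7822) ≈ 102.9°.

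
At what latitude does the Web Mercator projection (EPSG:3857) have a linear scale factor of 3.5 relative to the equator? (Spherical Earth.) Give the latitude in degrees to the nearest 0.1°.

Mercator scale is k = sec φ = 1/cos φ.
1/cos φ = 3.5  ⇒  cos φ = 0.2857  ⇒  φ = arccos(0.2857) ≈ 73.4°.

73.4°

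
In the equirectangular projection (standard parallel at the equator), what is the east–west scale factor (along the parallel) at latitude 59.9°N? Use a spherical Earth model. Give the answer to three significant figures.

In the plate carrée (x = Rλ, y = Rφ), meridians are true-scale (h = 1) and parallels are stretched by k = sec φ.
k = 1/cos 59.9° = 1/0.5015 = 1.994.

1.99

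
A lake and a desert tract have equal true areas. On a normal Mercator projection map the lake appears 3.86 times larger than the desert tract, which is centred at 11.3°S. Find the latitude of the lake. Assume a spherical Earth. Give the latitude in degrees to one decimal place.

For equal true areas on Mercator, apparent areas scale as sec²φ, so the ratio is cos²φ₂ / cos²φ₁.
cos²φ₂ / cos²φ₁ = 3.86  ⇒  cos φ₁ = cos 11.3° / √3.86 = 0.9806/1.965 = 0.4991.
φ₁ = arccos(0.4991) ≈ 60.1°.

60.1°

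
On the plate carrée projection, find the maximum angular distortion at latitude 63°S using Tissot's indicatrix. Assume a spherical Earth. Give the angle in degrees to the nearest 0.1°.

44.1°

Plate carrée maps x = Rλ, y = Rφ. The meridian scale is h = 1 and the parallel scale is k = 1/cos φ = sec φ.
At 63°: h = 1.000, k = 2.203; principal scales a = 2.203, b = 1.000.
sin(ω/2) = (a − b)/(a + b) = 1.203/3.203 = 0.3755, so ω = 2 arcsin(0.3755) ≈ 44.1°.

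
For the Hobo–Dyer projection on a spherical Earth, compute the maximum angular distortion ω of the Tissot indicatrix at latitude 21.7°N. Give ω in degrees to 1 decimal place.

Hobo–Dyer is a cylindrical equal-area projection with standard parallels at ±37.5°. A cylindrical equal-area projection with standard parallel φ₀ has meridian scale h = cos φ / cos φ₀ and parallel scale k = cos φ₀ / cos φ (so areas are preserved, h·k = 1).
At 21.7°: h = 1.171, k = 0.8539; principal scales a = 1.171, b = 0.8539.
sin(ω/2) = (a − b)/(a + b) = 0.3173/2.025 = 0.1567, so ω = 2 arcsin(0.1567) ≈ 18.0°.

18.0°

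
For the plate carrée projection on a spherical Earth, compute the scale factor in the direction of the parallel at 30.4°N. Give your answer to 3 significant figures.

Plate carrée maps x = Rλ, y = Rφ. The meridian scale is h = 1 and the parallel scale is k = 1/cos φ = sec φ.
k = 1/cos 30.4° = 1/0.8625 = 1.159.

1.16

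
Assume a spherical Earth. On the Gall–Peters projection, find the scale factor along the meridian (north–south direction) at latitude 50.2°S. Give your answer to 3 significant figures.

0.905

Gall–Peters is a cylindrical equal-area projection with standard parallels at ±45°. A cylindrical equal-area projection with standard parallel φ₀ has meridian scale h = cos φ / cos φ₀ and parallel scale k = cos φ₀ / cos φ (so areas are preserved, h·k = 1).
h = cos 50.2° / cos 45° = 0.6401/0.7071 = 0.9053.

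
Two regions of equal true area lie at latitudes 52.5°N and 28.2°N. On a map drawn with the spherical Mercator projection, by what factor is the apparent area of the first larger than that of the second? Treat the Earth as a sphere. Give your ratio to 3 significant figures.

On Mercator, area is exaggerated by sec²φ = 1/cos²φ.
At 52.5°: sec²(52.5°) = 1/0.6088² = 2.698.
At 28.2°: sec²(28.2°) = 1/0.8813² = 1.288.
Ratio = 2.698/1.288 = cos²(28.2°)/cos²(52.5°) ≈ 2.10.

2.10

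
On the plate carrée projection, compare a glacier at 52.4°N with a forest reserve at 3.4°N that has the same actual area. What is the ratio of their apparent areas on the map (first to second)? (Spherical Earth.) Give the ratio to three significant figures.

1.64

Plate carrée maps x = Rλ, y = Rφ. The meridian scale is h = 1 and the parallel scale is k = 1/cos φ = sec φ.
Areal scale at 52.4°: h·k = 1.000 × 1.639 = 1.639.
Areal scale at 3.4°: h·k = 1.000 × 1.002 = 1.002.
Ratio = 1.639/1.002 ≈ 1.64.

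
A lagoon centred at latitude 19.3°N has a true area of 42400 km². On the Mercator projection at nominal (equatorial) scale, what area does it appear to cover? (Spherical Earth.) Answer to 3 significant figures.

For Mercator, h = k = sec φ (a conformal cylindrical projection has a single point scale, 1/cos φ).
Areal scale = k² = sec²φ = 1/cos²(19.3°) = 1/0.9438² = 1.123.
Apparent area = 42400 × 1.123 ≈ 47600 km².

47600 km²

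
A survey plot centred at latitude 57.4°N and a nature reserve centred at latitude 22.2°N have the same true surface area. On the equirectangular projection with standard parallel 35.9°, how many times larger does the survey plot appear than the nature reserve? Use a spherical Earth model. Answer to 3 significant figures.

The equidistant cylindrical projection with φ₀ = 35.9° has h = 1 (meridians true) and k = cos φ₀ / cos φ along parallels.
Areal scale at 57.4°: h·k = 1.000 × 1.503 = 1.503.
Areal scale at 22.2°: h·k = 1.000 × 0.8749 = 0.8749.
Ratio = 1.503/0.8749 ≈ 1.72.

1.72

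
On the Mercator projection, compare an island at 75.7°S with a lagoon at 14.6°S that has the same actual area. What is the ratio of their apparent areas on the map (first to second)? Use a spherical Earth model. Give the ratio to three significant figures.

Mercator is conformal with k = sec φ, so areal scale = k² = sec²φ.
At 75.7°: sec²(75.7°) = 1/0.2470² = 16.39.
At 14.6°: sec²(14.6°) = 1/0.9677² = 1.068.
Ratio = 16.39/1.068 = cos²(14.6°)/cos²(75.7°) ≈ 15.3.

15.3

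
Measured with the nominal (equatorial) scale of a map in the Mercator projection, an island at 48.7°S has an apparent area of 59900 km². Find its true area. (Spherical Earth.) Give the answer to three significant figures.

For Mercator, h = k = sec φ (a conformal cylindrical projection has a single point scale, 1/cos φ).
Areal scale = k² = sec²φ = 1/cos²(48.7°) = 1/0.6600² = 2.296.
True area = apparent / (areal scale) = 59900 / 2.296 ≈ 26100 km².

26100 km²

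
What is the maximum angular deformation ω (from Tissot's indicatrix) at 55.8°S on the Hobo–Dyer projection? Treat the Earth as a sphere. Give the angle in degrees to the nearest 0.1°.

Hobo–Dyer is a cylindrical equal-area projection with standard parallels at ±37.5°. A cylindrical equal-area projection with standard parallel φ₀ has meridian scale h = cos φ / cos φ₀ and parallel scale k = cos φ₀ / cos φ (so areas are preserved, h·k = 1).
At 55.8°: h = 0.7085, k = 1.411; principal scales a = 1.411, b = 0.7085.
sin(ω/2) = (a − b)/(a + b) = 0.7030/2.120 = 0.3316, so ω = 2 arcsin(0.3316) ≈ 38.7°.

38.7°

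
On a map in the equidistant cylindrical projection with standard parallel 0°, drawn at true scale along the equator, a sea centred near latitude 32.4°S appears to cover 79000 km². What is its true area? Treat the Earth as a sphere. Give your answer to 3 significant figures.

In the plate carrée (x = Rλ, y = Rφ), meridians are true-scale (h = 1) and parallels are stretched by k = sec φ.
Areal scale = h·k = 1 × sec φ; at 32.4°, h = 1.000, k = 1.184, so h·k = 1.184.
True area = apparent / (areal scale) = 79000 / 1.184 ≈ 66700 km².

66700 km²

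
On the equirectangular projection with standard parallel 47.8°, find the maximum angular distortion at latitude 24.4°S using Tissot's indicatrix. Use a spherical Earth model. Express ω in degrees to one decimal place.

With standard parallel φ₀ = 47.8°, the equirectangular projection gives x = Rλ cos φ₀, y = Rφ, so h = 1 and k = cos 47.8° / cos φ.
At 24.4°: h = 1.000, k = 0.7376; principal scales a = 1.000, b = 0.7376.
sin(ω/2) = (a − b)/(a + b) = 0.2624/1.738 = 0.1510, so ω = 2 arcsin(0.1510) ≈ 17.4°.

17.4°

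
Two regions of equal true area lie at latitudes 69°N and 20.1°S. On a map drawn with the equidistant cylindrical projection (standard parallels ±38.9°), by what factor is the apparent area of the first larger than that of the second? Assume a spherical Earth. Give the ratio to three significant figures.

2.62

With standard parallel φ₀ = 38.9°, the equirectangular projection gives x = Rλ cos φ₀, y = Rφ, so h = 1 and k = cos 38.9° / cos φ.
Areal scale at 69°: h·k = 1.000 × 2.172 = 2.172.
Areal scale at 20.1°: h·k = 1.000 × 0.8287 = 0.8287.
Ratio = 2.172/0.8287 ≈ 2.62.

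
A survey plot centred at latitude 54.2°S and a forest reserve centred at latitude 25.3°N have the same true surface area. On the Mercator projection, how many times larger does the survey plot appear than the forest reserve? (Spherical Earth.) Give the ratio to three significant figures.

2.39

On Mercator, area is exaggerated by sec²φ = 1/cos²φ.
At 54.2°: sec²(54.2°) = 1/0.5850² = 2.922.
At 25.3°: sec²(25.3°) = 1/0.9041² = 1.223.
Ratio = 2.922/1.223 = cos²(25.3°)/cos²(54.2°) ≈ 2.39.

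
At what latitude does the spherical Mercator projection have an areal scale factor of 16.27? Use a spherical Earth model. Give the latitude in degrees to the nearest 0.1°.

Mercator areal scale is sec²φ.
sec²φ = 16.27  ⇒  cos²φ = 0.06146  ⇒  cos φ = 0.2479.
φ = arccos(0.2479) ≈ 75.6°.

75.6°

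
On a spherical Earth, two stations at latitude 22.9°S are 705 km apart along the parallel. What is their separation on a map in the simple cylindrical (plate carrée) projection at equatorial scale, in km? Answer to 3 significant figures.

765 km

For the equirectangular projection with φ₀ = 0 (plate carrée), h = 1 along meridians and k = sec φ along parallels.
Along the parallel, k = sec 22.9° = 1/0.9212 = 1.086.
Map distance = 705 × 1.086 ≈ 765 km.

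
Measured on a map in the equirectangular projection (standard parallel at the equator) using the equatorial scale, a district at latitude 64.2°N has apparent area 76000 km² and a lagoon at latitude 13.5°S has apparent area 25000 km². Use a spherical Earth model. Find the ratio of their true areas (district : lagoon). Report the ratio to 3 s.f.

Plate carrée has h = 1 and k = sec φ, giving areal scale sec φ; true area = (apparent area) · cos φ.
True area of district: 76000 × cos(64.2°) = 76000 × 0.4352 = 33080 km².
True area of lagoon: 25000 × cos(13.5°) = 25000 × 0.9724 = 24310 km².
Ratio = 33080 / 24310 ≈ 1.36.

1.36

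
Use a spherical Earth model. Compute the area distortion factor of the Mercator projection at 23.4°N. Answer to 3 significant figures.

1.19

The Mercator projection is conformal; its linear scale factor is the same in every direction and equals sec φ = 1/cos φ.
Areal scale = k² = sec²φ = 1/cos²(23.4°) = 1/0.9178² = 1.187.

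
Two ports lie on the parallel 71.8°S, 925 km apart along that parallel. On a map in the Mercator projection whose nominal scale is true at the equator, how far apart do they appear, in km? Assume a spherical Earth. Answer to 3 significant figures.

2960 km

The Mercator projection is conformal; its linear scale factor is the same in every direction and equals sec φ = 1/cos φ.
Along the parallel, k = sec 71.8° = 1/0.3123 = 3.202.
Map distance = 925 × 3.202 ≈ 2960 km.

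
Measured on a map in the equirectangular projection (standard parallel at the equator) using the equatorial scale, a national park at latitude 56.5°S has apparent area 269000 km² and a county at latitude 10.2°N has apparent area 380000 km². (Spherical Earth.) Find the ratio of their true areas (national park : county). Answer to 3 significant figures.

0.397

Plate carrée has h = 1 and k = sec φ, giving areal scale sec φ; true area = (apparent area) · cos φ.
True area of national park: 269000 × cos(56.5°) = 269000 × 0.5519 = 148500 km².
True area of county: 380000 × cos(10.2°) = 380000 × 0.9842 = 374000 km².
Ratio = 148500 / 374000 ≈ 0.397.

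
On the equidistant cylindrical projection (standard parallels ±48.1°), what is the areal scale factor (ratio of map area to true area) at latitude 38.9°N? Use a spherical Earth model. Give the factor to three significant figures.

In the equirectangular projection with standard parallel φ₀ = 48.1° (x = Rλ cos φ₀, y = Rφ), meridians are true-scale (h = 1) and the parallel scale is k = cos φ₀ / cos φ.
Areal scale = h·k = 1 × cos φ₀ / cos φ; at 38.9°, h = 1.000, k = 0.8581, so h·k = 0.8581.

0.858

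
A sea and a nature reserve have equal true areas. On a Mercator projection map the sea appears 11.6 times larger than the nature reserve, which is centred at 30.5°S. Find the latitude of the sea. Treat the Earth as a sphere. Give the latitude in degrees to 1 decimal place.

75.3°

For equal true areas on Mercator, apparent areas scale as sec²φ, so the ratio is cos²φ₂ / cos²φ₁.
cos²φ₂ / cos²φ₁ = 11.6  ⇒  cos φ₁ = cos 30.5° / √11.6 = 0.8616/3.406 = 0.2530.
φ₁ = arccos(0.2530) ≈ 75.3°.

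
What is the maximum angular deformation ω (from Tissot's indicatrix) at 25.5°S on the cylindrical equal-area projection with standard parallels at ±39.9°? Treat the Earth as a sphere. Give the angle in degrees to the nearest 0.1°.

18.5°

Cylindrical equal-area (φ₀ = 39.9°): h = cos φ / cos 39.9° along meridians, k = cos 39.9° / cos φ along parallels; h·k = 1.
At 25.5°: h = 1.177, k = 0.8500; principal scales a = 1.177, b = 0.8500.
sin(ω/2) = (a − b)/(a + b) = 0.3266/2.026 = 0.1611, so ω = 2 arcsin(0.1611) ≈ 18.5°.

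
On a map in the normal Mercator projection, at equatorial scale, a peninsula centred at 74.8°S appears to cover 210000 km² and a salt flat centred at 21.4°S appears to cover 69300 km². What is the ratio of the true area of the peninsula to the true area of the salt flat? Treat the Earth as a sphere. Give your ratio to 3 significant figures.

0.240

Mercator's areal exaggeration is sec²φ; hence true area = (apparent area) · cos²φ.
True area of peninsula: 210000 × cos²(74.8°) = 210000 × 0.06874 = 14440 km².
True area of salt flat: 69300 × cos²(21.4°) = 69300 × 0.8669 = 60070 km².
Ratio = 14440 / 60070 ≈ 0.240.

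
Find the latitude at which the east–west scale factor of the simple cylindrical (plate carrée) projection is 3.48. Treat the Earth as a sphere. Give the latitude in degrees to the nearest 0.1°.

73.3°

Plate carrée: h = 1, k = sec φ along parallels.
sec φ = 3.48  ⇒  cos φ = 0.2874  ⇒  φ ≈ 73.3°.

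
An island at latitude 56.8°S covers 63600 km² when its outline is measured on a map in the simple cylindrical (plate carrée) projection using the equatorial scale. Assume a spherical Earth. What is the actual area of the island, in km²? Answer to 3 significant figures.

34800 km²

In the plate carrée (x = Rλ, y = Rφ), meridians are true-scale (h = 1) and parallels are stretched by k = sec φ.
Areal scale = h·k = 1 × sec φ; at 56.8°, h = 1.000, k = 1.826, so h·k = 1.826.
True area = apparent / (areal scale) = 63600 / 1.826 ≈ 34800 km².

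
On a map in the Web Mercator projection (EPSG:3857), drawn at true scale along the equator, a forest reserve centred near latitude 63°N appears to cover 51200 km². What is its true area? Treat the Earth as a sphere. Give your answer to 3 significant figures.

Mercator is conformal, so the point scale is isotropic: h = k = sec φ = 1/cos φ.
Areal scale = k² = sec²φ = 1/cos²(63°) = 1/0.4540² = 4.852.
True area = apparent / (areal scale) = 51200 / 4.852 ≈ 10600 km².

10600 km²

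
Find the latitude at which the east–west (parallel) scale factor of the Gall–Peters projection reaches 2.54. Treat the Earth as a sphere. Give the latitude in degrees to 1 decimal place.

Gall–Peters is a cylindrical equal-area projection with standard parallels at ±45°. A cylindrical equal-area projection with standard parallel φ₀ has meridian scale h = cos φ / cos φ₀ and parallel scale k = cos φ₀ / cos φ (so areas are preserved, h·k = 1).
k = cos φ₀ / cos φ = 2.54  ⇒  cos φ = cos 45° / 2.54 = 0.2784.
φ = arccos(0.2784) ≈ 73.8°.

73.8°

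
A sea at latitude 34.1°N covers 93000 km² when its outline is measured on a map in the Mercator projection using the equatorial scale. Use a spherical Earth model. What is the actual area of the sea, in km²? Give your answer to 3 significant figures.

Mercator is conformal, so the point scale is isotropic: h = k = sec φ = 1/cos φ.
Areal scale = k² = sec²φ = 1/cos²(34.1°) = 1/0.8281² = 1.458.
True area = apparent / (areal scale) = 93000 / 1.458 ≈ 63800 km².

63800 km²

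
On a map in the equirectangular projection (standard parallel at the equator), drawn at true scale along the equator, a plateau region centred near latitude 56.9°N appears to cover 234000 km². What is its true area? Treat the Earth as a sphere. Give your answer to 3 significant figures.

Plate carrée maps x = Rλ, y = Rφ. The meridian scale is h = 1 and the parallel scale is k = 1/cos φ = sec φ.
Areal scale = h·k = 1 × sec φ; at 56.9°, h = 1.000, k = 1.831, so h·k = 1.831.
True area = apparent / (areal scale) = 234000 / 1.831 ≈ 128000 km².

128000 km²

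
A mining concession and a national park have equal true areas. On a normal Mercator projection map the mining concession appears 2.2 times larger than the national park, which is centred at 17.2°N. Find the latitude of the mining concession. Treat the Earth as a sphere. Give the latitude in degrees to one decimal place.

49.9°

On Mercator, (apparent₁)/(apparent₂) = sec²φ₁ / sec²φ₂ when true areas are equal.
cos²φ₂ / cos²φ₁ = 2.2  ⇒  cos φ₁ = cos 17.2° / √2.2 = 0.9553/1.483 = 0.6440.
φ₁ = arccos(0.6440) ≈ 49.9°.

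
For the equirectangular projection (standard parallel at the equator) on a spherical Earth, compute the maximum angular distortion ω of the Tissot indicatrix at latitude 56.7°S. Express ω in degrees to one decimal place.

33.9°

For the equirectangular projection with φ₀ = 0 (plate carrée), h = 1 along meridians and k = sec φ along parallels.
At 56.7°: h = 1.000, k = 1.821; principal scales a = 1.821, b = 1.000.
sin(ω/2) = (a − b)/(a + b) = 0.8214/2.821 = 0.2911, so ω = 2 arcsin(0.2911) ≈ 33.9°.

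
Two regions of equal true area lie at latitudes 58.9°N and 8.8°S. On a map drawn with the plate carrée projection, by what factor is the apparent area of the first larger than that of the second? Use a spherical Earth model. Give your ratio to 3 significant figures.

For the equirectangular projection with φ₀ = 0 (plate carrée), h = 1 along meridians and k = sec φ along parallels.
Areal scale at 58.9°: h·k = 1.000 × 1.936 = 1.936.
Areal scale at 8.8°: h·k = 1.000 × 1.012 = 1.012.
Ratio = 1.936/1.012 ≈ 1.91.

1.91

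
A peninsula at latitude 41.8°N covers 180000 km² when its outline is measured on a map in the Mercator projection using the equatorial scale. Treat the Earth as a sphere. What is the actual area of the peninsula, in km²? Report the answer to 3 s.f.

100000 km²

The Mercator projection is conformal; its linear scale factor is the same in every direction and equals sec φ = 1/cos φ.
Areal scale = k² = sec²φ = 1/cos²(41.8°) = 1/0.7455² = 1.799.
True area = apparent / (areal scale) = 180000 / 1.799 ≈ 100000 km².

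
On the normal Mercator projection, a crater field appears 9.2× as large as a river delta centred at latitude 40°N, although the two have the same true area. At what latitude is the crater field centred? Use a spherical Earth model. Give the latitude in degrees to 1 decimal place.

75.4°

On Mercator, (apparent₁)/(apparent₂) = sec²φ₁ / sec²φ₂ when true areas are equal.
cos²φ₂ / cos²φ₁ = 9.2  ⇒  cos φ₁ = cos 40° / √9.2 = 0.7660/3.033 = 0.2526.
φ₁ = arccos(0.2526) ≈ 75.4°.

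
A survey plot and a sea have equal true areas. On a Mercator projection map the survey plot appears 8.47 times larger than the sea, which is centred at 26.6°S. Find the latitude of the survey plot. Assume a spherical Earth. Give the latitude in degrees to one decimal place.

72.1°

For equal true areas on Mercator, apparent areas scale as sec²φ, so the ratio is cos²φ₂ / cos²φ₁.
cos²φ₂ / cos²φ₁ = 8.47  ⇒  cos φ₁ = cos 26.6° / √8.47 = 0.8942/2.910 = 0.3072.
φ₁ = arccos(0.3072) ≈ 72.1°.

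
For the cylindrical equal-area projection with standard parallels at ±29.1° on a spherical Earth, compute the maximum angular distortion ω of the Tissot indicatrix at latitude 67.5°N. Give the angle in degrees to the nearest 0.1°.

A cylindrical equal-area projection with standard parallel φ₀ has meridian scale h = cos φ / cos φ₀ and parallel scale k = cos φ₀ / cos φ (so areas are preserved, h·k = 1).
At 67.5°: h = 0.4380, k = 2.283; principal scales a = 2.283, b = 0.4380.
sin(ω/2) = (a − b)/(a + b) = 1.845/2.721 = 0.6781, so ω = 2 arcsin(0.6781) ≈ 85.4°.

85.4°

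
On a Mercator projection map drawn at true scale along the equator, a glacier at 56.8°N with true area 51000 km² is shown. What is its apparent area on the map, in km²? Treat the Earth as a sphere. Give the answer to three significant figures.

170000 km²

Mercator is conformal, so the point scale is isotropic: h = k = sec φ = 1/cos φ.
Areal scale = k² = sec²φ = 1/cos²(56.8°) = 1/0.5476² = 3.335.
Apparent area = 51000 × 3.335 ≈ 170000 km².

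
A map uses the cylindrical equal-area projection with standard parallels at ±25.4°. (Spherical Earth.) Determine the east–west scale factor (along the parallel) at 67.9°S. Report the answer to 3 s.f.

Cylindrical equal-area (φ₀ = 25.4°): h = cos φ / cos 25.4° along meridians, k = cos 25.4° / cos φ along parallels; h·k = 1.
k = cos 25.4° / cos 67.9° = 0.9033/0.3762 = 2.401.

2.40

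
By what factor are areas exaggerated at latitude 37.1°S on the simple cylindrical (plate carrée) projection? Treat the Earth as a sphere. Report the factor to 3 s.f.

1.25

In the plate carrée (x = Rλ, y = Rφ), meridians are true-scale (h = 1) and parallels are stretched by k = sec φ.
Areal scale = h·k = 1 × sec φ; at 37.1°, h = 1.000, k = 1.254, so h·k = 1.254.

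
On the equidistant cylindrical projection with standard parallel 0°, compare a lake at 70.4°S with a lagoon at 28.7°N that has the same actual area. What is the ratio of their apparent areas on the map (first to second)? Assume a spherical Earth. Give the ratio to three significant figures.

Plate carrée maps x = Rλ, y = Rφ. The meridian scale is h = 1 and the parallel scale is k = 1/cos φ = sec φ.
Areal scale at 70.4°: h·k = 1.000 × 2.981 = 2.981.
Areal scale at 28.7°: h·k = 1.000 × 1.140 = 1.140.
Ratio = 2.981/1.140 ≈ 2.61.

2.61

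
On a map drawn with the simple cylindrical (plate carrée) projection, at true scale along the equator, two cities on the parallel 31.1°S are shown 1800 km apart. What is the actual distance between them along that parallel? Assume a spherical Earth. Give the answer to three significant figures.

1540 km

For the equirectangular projection with φ₀ = 0 (plate carrée), h = 1 along meridians and k = sec φ along parallels.
Along the parallel at 31.1°, map distances are exaggerated by k = sec 31.1° = 1.168.
True distance = 1800 / 1.168 = 1800 × cos 31.1° ≈ 1540 km.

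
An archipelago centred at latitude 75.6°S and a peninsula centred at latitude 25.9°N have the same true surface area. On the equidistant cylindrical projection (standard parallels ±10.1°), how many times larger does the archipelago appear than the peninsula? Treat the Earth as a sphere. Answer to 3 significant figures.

In the equirectangular projection with standard parallel φ₀ = 10.1° (x = Rλ cos φ₀, y = Rφ), meridians are true-scale (h = 1) and the parallel scale is k = cos φ₀ / cos φ.
Areal scale at 75.6°: h·k = 1.000 × 3.959 = 3.959.
Areal scale at 25.9°: h·k = 1.000 × 1.094 = 1.094.
Ratio = 3.959/1.094 ≈ 3.62.

3.62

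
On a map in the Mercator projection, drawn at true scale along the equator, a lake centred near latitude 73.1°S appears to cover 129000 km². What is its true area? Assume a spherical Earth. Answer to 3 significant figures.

The Mercator projection is conformal; its linear scale factor is the same in every direction and equals sec φ = 1/cos φ.
Areal scale = k² = sec²φ = 1/cos²(73.1°) = 1/0.2907² = 11.83.
True area = apparent / (areal scale) = 129000 / 11.83 ≈ 10900 km².

10900 km²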